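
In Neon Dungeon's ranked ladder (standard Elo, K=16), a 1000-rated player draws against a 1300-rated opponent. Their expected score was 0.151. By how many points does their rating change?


Elo update: delta = K * (S - Ea), where S = 0.5 (draws)
S - Ea = 0.5 - 0.151 = 0.349
Rating change = 16 * 0.349
= 5.58

5.58 rating points


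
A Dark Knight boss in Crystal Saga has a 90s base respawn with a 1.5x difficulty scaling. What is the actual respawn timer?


Respawn time = base * multiplier
= 90 * 1.5
= 135.0 seconds

135.0 seconds


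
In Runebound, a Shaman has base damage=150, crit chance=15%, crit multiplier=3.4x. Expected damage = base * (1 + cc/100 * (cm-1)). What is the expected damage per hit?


E[dmg] = base * (1 + crit_chance * (crit_mult - 1))
cc as decimal = 15/100 = 0.15
cm - 1 = 3.4 - 1 = 2.4
Bonus factor = 0.15 * 2.4 = 0.36
Total multiplier = 1 + 0.36 = 1.36
Expected damage = 150 * 1.36 = 204.00

204.00 damage


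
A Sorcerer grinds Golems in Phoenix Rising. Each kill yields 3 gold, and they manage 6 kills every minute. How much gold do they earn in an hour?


Gold per minute = 3 * 6 = 18
Gold per hour = 18 * 60 = 1080

1080 gold/hour


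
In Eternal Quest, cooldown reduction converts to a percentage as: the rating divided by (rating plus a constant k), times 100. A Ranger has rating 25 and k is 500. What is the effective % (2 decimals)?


effective% = rating / (rating + k) * 100
= 25 / (25 + 500) * 100
= 25 / 525 * 100
= 0.047619 * 100
= 4.76%

4.76%


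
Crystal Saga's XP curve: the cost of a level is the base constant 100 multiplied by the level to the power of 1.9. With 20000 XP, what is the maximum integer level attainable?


XP = 100 * level^1.9, so level = (XP / 100)^(1/1.9)
= (20000 / 100)^(1/1.9)
= 200.0^0.5263
= 16.258
Floor: level = 16

level 16


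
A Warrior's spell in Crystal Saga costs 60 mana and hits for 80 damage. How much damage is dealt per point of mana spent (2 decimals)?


Efficiency = damage / mana
= 80 / 60
= 1.33

1.33 dmg/mana


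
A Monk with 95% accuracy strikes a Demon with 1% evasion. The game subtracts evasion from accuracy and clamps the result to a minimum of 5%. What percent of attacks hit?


accuracy - evasion = 95 - 1 = 94
Apply floor: max(94, 5) = 94
Hit chance = 94%

94%


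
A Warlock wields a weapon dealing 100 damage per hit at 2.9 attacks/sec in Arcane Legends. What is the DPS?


DPS = damage * attack_speed
= 100 * 2.9
= 290.0

290.0 DPS


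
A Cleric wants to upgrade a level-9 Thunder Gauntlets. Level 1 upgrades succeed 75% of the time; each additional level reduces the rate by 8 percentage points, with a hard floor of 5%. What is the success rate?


raw_rate = 75 - 8 * (9 - 1)
= 75 - 8 * 8
= 75 - 64
= 11
Apply floor: max(11, 5) = 11%

11%


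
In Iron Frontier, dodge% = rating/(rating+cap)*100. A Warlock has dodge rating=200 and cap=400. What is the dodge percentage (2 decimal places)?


dodge% = 200 / (200 + 400) * 100
= 200 / 600 * 100
= 0.333333 * 100
= 33.33%

33.33%


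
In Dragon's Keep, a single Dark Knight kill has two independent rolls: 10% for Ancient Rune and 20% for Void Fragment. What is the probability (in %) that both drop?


For independent events, P(both) = P(A) * P(B)
= 10% * 20%
= 200 / 100 %
= 2.0%

2.0%


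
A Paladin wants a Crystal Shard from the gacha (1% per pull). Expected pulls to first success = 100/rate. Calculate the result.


Expected pulls for a geometric distribution = 1/p = 100 / rate%
= 100 / 1
= 100.0

100.0 pulls


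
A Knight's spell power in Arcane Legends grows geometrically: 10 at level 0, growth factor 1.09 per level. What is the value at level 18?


value = base * growth^level
= 10 * 1.09^18
= 10 * 4.71712
= 47.17

47.17 spell power


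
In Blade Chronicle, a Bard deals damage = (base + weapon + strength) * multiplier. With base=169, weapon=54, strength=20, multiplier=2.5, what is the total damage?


Sum base + weapon + str = 169 + 54 + 20 = 243
Multiply by 2.5:
243 * 2.5 = 607.5

607.5 damage


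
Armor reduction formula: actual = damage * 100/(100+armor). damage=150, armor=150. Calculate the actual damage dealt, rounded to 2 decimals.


actual = 150 * 100 / (100 + 150)
= 150 * 100 / 250
= 15000 / 250
= 60.00

60.00 damage


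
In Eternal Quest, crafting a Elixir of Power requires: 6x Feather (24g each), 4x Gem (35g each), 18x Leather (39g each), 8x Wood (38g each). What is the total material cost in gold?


Cost breakdown:
  Feather: 6 * 24 = 144
  Gem: 4 * 35 = 140
  Leather: 18 * 39 = 702
  Wood: 8 * 38 = 304
Total = 144 + 140 + 702 + 304 = 1290

1290 gold


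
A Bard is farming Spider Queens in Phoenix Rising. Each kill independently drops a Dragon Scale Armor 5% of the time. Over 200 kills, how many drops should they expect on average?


Expected drops = kills * (drop_rate / 100)
= 200 * (5 / 100)
= 200 * 0.05
= 10.0

10.0 drops


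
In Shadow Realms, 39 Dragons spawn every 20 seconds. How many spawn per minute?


Spawns per minute = count * (60 / interval)
= 39 * (60 / 20)
= 39 * 3.0
= 117.0

117.0 per minute


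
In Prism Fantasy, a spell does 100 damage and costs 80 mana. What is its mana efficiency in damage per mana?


Efficiency = damage / mana
= 100 / 80
= 1.25

1.25 dmg/mana


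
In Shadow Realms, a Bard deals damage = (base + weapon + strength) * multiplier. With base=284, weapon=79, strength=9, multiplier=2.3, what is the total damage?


Sum base + weapon + str = 284 + 79 + 9 = 372
Multiply by 2.3:
372 * 2.3 = 855.6

855.6 damage


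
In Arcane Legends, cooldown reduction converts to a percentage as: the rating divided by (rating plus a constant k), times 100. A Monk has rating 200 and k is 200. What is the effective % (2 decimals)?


effective% = rating / (rating + k) * 100
= 200 / (200 + 200) * 100
= 200 / 400 * 100
= 0.5 * 100
= 50.00%

50.00%


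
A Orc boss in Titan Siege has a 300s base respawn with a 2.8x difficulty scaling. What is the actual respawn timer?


Respawn time = base * multiplier
= 300 * 2.8
= 840.0 seconds

840.0 seconds


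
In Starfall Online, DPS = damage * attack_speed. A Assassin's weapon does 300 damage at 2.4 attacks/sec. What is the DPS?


DPS = damage * attack_speed
= 300 * 2.4
= 720.0

720.0 DPS


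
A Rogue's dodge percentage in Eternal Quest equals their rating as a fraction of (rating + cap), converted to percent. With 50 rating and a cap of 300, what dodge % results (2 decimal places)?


dodge% = 50 / (50 + 300) * 100
= 50 / 350 * 100
= 0.142857 * 100
= 14.29%

14.29%


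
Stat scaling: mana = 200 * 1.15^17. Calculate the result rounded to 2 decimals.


value = base * growth^level
= 200 * 1.15^17
= 200 * 10.761264
= 2152.25

2152.25 mana


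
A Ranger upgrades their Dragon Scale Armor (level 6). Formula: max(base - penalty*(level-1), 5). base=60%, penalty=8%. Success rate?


raw_rate = 60 - 8 * (6 - 1)
= 60 - 8 * 5
= 60 - 40
= 20
Apply floor: max(20, 5) = 20%

20%


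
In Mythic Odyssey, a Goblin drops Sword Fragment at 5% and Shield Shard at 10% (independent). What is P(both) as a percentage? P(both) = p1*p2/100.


For independent events, P(both) = P(A) * P(B)
= 5% * 10%
= 50 / 100 %
= 0.5%

0.5%


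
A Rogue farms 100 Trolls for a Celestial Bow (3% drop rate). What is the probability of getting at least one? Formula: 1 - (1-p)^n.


P(at least one) = 1 - P(none) = 1 - (1-p)^n
p = 3/100 = 0.03
1 - p = 0.97
(1 - p)^100 = 0.97^100 = 0.047553
P(at least one) = 1 - 0.047553 = 0.9524

0.9524


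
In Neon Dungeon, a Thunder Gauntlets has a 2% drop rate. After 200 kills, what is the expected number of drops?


Expected drops = kills * (drop_rate / 100)
= 200 * (2 / 100)
= 200 * 0.02
= 4.0

4.0 drops


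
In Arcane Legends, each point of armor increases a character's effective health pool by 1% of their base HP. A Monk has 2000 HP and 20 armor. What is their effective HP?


EHP = 2000 * (1 + 20/100)
= 2000 * (1 + 0.2)
= 2000 * 1.2
= 2400.0

2400.0 EHP


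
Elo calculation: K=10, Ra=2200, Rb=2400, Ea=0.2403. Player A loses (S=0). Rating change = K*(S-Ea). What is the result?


Elo update: delta = K * (S - Ea), where S = 0 (loses)
S - Ea = 0 - 0.2403 = -0.2403
Rating change = 10 * -0.2403
= -2.40

-2.40 rating points


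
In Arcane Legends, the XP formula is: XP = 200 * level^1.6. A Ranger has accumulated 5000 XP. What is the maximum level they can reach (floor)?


XP = 200 * level^1.6, so level = (XP / 200)^(1/1.6)
= (5000 / 200)^(1/1.6)
= 25.0^0.625
= 7.4767
Floor: level = 7

level 7


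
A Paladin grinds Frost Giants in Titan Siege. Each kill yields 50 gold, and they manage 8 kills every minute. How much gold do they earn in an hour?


Gold per minute = 50 * 8 = 400
Gold per hour = 400 * 60 = 24000

24000 gold/hour


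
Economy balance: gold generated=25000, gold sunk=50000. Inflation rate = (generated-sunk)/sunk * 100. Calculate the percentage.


Net gold = 25000 - 50000 = -25000
Inflation rate = net / sunk * 100 = -25000 / 50000 * 100
= -0.5 * 100
= -50.00%

-50.00%


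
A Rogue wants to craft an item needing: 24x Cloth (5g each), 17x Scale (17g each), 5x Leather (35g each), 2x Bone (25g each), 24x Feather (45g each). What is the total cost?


Cost breakdown:
  Cloth: 24 * 5 = 120
  Scale: 17 * 17 = 289
  Leather: 5 * 35 = 175
  Bone: 2 * 25 = 50
  Feather: 24 * 45 = 1080
Total = 120 + 289 + 175 + 50 + 1080 = 1714

1714 gold


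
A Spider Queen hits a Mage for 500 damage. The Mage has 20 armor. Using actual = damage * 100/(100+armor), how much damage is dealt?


actual = 500 * 100 / (100 + 20)
= 500 * 100 / 120
= 50000 / 120
= 416.67

416.67 damage


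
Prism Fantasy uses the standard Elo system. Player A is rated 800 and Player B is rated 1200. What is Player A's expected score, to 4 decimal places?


Elo expected score: Ea = 1/(1 + 10^((Rb-Ra)/400))
Rb - Ra = 1200 - 800 = 400
(Rb-Ra)/400 = 400/400 = 1.0
10^1.0 = 10.0
Ea = 1/(1 + 10.0) = 1/11.0 = 0.0909

0.0909


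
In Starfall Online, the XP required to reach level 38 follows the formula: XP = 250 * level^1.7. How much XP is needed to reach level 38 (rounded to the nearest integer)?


XP = 250 * level^1.7
Substitute level = 38:
XP = 250 * 38^1.7
= 250 * 484.8776
= 121219

121219 XP


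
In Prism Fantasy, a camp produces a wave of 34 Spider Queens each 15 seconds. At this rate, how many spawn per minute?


Spawns per minute = count * (60 / interval)
= 34 * (60 / 15)
= 34 * 4.0
= 136.0

136.0 per minute


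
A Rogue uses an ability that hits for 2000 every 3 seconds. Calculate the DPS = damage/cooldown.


DPS = damage / cooldown
= 2000 / 3
= 666.67

666.67 DPS


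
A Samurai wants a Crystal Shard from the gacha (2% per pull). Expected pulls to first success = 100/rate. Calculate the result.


Expected pulls for a geometric distribution = 1/p = 100 / rate%
= 100 / 2
= 50.0

50.0 pulls


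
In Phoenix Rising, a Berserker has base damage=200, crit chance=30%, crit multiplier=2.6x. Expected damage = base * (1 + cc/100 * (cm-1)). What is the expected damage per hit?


E[dmg] = base * (1 + crit_chance * (crit_mult - 1))
cc as decimal = 30/100 = 0.3
cm - 1 = 2.6 - 1 = 1.6
Bonus factor = 0.3 * 1.6 = 0.48
Total multiplier = 1 + 0.48 = 1.48
Expected damage = 200 * 1.48 = 296.00

296.00 damage


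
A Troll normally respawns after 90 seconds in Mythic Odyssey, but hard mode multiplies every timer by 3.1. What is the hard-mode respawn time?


Respawn time = base * multiplier
= 90 * 3.1
= 279.0 seconds

279.0 seconds


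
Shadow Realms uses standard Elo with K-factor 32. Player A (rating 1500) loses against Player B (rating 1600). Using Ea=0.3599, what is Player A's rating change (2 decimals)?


Elo update: delta = K * (S - Ea), where S = 0 (loses)
S - Ea = 0 - 0.3599 = -0.3599
Rating change = 32 * -0.3599
= -11.52

-11.52 rating points


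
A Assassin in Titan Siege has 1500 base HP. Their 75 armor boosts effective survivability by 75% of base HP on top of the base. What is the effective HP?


EHP = 1500 * (1 + 75/100)
= 1500 * (1 + 0.75)
= 1500 * 1.75
= 2625.0

2625.0 EHP


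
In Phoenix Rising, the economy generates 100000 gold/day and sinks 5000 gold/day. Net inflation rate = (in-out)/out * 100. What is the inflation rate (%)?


Net gold = 100000 - 5000 = 95000
Inflation rate = net / sunk * 100 = 95000 / 5000 * 100
= 19.0 * 100
= 1900.00%

1900.00%


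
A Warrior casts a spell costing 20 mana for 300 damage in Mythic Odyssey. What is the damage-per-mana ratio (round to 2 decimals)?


Efficiency = damage / mana
= 300 / 20
= 15.00

15.00 dmg/mana


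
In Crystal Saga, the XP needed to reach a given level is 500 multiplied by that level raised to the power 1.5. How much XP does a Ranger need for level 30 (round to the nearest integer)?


XP = 500 * level^1.5
Substitute level = 30:
XP = 500 * 30^1.5
= 500 * 164.3168
= 82158

82158 XP


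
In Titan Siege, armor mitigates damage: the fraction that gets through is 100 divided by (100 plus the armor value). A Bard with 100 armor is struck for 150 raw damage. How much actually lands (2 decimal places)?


actual = 150 * 100 / (100 + 100)
= 150 * 100 / 200
= 15000 / 200
= 75.00

75.00 damage


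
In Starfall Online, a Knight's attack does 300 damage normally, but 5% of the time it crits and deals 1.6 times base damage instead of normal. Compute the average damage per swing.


E[dmg] = base * (1 + crit_chance * (crit_mult - 1))
cc as decimal = 5/100 = 0.05
cm - 1 = 1.6 - 1 = 0.6
Bonus factor = 0.05 * 0.6 = 0.03
Total multiplier = 1 + 0.03 = 1.03
Expected damage = 300 * 1.03 = 309.00

309.00 damage


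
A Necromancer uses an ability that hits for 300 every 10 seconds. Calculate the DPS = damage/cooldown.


DPS = damage / cooldown
= 300 / 10
= 30.00

30.00 DPS


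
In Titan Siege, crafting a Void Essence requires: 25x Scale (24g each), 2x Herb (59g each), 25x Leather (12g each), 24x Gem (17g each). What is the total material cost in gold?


Cost breakdown:
  Scale: 25 * 24 = 600
  Herb: 2 * 59 = 118
  Leather: 25 * 12 = 300
  Gem: 24 * 17 = 408
Total = 600 + 118 + 300 + 408 = 1426

1426 gold


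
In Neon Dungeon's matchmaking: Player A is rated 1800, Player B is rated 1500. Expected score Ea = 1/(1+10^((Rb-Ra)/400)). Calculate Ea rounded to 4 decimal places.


Elo expected score: Ea = 1/(1 + 10^((Rb-Ra)/400))
Rb - Ra = 1500 - 1800 = -300
(Rb-Ra)/400 = -300/400 = -0.75
10^-0.75 = 0.177828
Ea = 1/(1 + 0.177828) = 1/1.177828 = 0.8490

0.8490


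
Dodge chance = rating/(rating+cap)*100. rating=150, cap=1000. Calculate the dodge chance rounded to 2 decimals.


dodge% = 150 / (150 + 1000) * 100
= 150 / 1150 * 100
= 0.130435 * 100
= 13.04%

13.04%


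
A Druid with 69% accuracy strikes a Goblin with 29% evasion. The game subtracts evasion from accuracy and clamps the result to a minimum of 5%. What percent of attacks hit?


accuracy - evasion = 69 - 29 = 40
Apply floor: max(40, 5) = 40
Hit chance = 40%

40%


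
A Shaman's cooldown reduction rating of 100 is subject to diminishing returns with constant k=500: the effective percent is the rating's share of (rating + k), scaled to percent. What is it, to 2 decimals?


effective% = rating / (rating + k) * 100
= 100 / (100 + 500) * 100
= 100 / 600 * 100
= 0.166667 * 100
= 16.67%

16.67%


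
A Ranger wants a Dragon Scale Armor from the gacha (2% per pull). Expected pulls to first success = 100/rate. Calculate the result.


Expected pulls for a geometric distribution = 1/p = 100 / rate%
= 100 / 2
= 50.0

50.0 pulls


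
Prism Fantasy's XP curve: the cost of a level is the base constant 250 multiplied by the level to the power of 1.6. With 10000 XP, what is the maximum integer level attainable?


XP = 250 * level^1.6, so level = (XP / 250)^(1/1.6)
= (10000 / 250)^(1/1.6)
= 40.0^0.625
= 10.0297
Floor: level = 10

level 10


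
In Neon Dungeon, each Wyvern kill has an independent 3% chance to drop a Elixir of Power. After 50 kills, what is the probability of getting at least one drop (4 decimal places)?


P(at least one) = 1 - P(none) = 1 - (1-p)^n
p = 3/100 = 0.03
1 - p = 0.97
(1 - p)^50 = 0.97^50 = 0.218065
P(at least one) = 1 - 0.218065 = 0.7819

0.7819


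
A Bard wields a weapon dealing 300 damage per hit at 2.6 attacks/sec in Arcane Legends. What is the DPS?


DPS = damage * attack_speed
= 300 * 2.6
= 780.0

780.0 DPS


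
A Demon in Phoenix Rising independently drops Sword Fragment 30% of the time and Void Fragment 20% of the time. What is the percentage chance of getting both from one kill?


For independent events, P(both) = P(A) * P(B)
= 30% * 20%
= 600 / 100 %
= 6.0%

6.0%


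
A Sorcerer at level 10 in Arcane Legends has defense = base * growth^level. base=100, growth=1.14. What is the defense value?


value = base * growth^level
= 100 * 1.14^10
= 100 * 3.707221
= 370.72

370.72 defense


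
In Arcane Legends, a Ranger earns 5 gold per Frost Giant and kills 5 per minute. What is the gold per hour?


Gold per minute = 5 * 5 = 25
Gold per hour = 25 * 60 = 1500

1500 gold/hour


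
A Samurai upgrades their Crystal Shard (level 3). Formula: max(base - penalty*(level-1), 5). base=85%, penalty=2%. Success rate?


raw_rate = 85 - 2 * (3 - 1)
= 85 - 2 * 2
= 85 - 4
= 81
Apply floor: max(81, 5) = 81%

81%


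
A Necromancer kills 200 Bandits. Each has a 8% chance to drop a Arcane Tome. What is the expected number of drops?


Expected drops = kills * (drop_rate / 100)
= 200 * (8 / 100)
= 200 * 0.08
= 16.0

16.0 drops


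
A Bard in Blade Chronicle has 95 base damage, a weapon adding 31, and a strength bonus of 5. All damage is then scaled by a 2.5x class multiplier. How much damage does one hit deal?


Sum base + weapon + str = 95 + 31 + 5 = 131
Multiply by 2.5:
131 * 2.5 = 327.5

327.5 damage


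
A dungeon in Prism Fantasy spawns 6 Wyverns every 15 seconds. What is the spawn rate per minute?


Spawns per minute = count * (60 / interval)
= 6 * (60 / 15)
= 6 * 4.0
= 24.0

24.0 per minute


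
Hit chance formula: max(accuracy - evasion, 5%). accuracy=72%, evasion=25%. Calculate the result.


accuracy - evasion = 72 - 25 = 47
Apply floor: max(47, 5) = 47
Hit chance = 47%

47%


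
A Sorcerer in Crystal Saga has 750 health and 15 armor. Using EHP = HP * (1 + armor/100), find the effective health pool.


EHP = 750 * (1 + 15/100)
= 750 * (1 + 0.15)
= 750 * 1.15
= 862.5

862.5 EHP


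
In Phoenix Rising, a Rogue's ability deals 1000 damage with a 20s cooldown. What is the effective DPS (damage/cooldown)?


DPS = damage / cooldown
= 1000 / 20
= 50.00

50.00 DPS


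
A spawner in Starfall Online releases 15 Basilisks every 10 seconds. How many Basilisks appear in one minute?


Spawns per minute = count * (60 / interval)
= 15 * (60 / 10)
= 15 * 6.0
= 90.0

90.0 per minute


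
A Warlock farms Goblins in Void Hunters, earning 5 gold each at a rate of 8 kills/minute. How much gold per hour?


Gold per minute = 5 * 8 = 40
Gold per hour = 40 * 60 = 2400

2400 gold/hour


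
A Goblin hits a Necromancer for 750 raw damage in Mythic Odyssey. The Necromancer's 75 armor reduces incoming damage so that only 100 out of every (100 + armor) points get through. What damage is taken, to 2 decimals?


actual = 750 * 100 / (100 + 75)
= 750 * 100 / 175
= 75000 / 175
= 428.57

428.57 damage


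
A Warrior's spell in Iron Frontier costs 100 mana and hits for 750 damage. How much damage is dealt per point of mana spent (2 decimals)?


Efficiency = damage / mana
= 750 / 100
= 7.50

7.50 dmg/mana


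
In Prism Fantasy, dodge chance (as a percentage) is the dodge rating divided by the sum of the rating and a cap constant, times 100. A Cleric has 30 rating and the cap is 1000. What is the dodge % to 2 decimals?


dodge% = 30 / (30 + 1000) * 100
= 30 / 1030 * 100
= 0.029126 * 100
= 2.91%

2.91%


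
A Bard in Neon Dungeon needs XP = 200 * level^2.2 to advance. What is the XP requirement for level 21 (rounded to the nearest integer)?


XP = 200 * level^2.2
Substitute level = 21:
XP = 200 * 21^2.2
= 200 * 810.7416
= 162148

162148 XP


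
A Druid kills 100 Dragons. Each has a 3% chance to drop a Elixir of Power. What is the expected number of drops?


Expected drops = kills * (drop_rate / 100)
= 100 * (3 / 100)
= 100 * 0.03
= 3.0

3.0 drops


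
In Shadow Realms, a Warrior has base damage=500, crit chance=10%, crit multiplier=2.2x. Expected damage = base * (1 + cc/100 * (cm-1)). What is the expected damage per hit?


E[dmg] = base * (1 + crit_chance * (crit_mult - 1))
cc as decimal = 10/100 = 0.1
cm - 1 = 2.2 - 1 = 1.2
Bonus factor = 0.1 * 1.2 = 0.12
Total multiplier = 1 + 0.12 = 1.12
Expected damage = 500 * 1.12 = 560.00

560.00 damage


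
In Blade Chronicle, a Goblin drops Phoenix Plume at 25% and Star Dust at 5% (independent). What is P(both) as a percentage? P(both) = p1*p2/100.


For independent events, P(both) = P(A) * P(B)
= 25% * 5%
= 125 / 100 %
= 1.25%

1.25%


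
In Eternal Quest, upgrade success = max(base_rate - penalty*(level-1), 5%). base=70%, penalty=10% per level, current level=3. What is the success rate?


raw_rate = 70 - 10 * (3 - 1)
= 70 - 10 * 2
= 70 - 20
= 50
Apply floor: max(50, 5) = 50%

50%


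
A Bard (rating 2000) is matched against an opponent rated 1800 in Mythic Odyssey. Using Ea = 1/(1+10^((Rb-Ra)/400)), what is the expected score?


Elo expected score: Ea = 1/(1 + 10^((Rb-Ra)/400))
Rb - Ra = 1800 - 2000 = -200
(Rb-Ra)/400 = -200/400 = -0.5
10^-0.5 = 0.316228
Ea = 1/(1 + 0.316228) = 1/1.316228 = 0.7597

0.7597


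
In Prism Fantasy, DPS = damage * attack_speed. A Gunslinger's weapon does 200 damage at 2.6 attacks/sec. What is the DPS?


DPS = damage * attack_speed
= 200 * 2.6
= 520.0

520.0 DPS


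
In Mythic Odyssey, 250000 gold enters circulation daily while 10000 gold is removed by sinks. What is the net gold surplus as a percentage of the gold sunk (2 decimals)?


Net gold = 250000 - 10000 = 240000
Inflation rate = net / sunk * 100 = 240000 / 10000 * 100
= 24.0 * 100
= 2400.00%

2400.00%


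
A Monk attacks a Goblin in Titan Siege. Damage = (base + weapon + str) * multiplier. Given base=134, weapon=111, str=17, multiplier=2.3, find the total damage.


Sum base + weapon + str = 134 + 111 + 17 = 262
Multiply by 2.3:
262 * 2.3 = 602.6

602.6 damage


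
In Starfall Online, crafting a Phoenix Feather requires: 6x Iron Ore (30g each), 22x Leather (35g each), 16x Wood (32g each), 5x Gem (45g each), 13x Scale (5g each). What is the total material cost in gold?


Cost breakdown:
  Iron Ore: 6 * 30 = 180
  Leather: 22 * 35 = 770
  Wood: 16 * 32 = 512
  Gem: 5 * 45 = 225
  Scale: 13 * 5 = 65
Total = 180 + 770 + 512 + 225 + 65 = 1752

1752 gold


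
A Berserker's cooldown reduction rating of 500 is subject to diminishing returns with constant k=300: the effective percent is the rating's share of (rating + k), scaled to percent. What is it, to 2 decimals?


effective% = rating / (rating + k) * 100
= 500 / (500 + 300) * 100
= 500 / 800 * 100
= 0.625 * 100
= 62.50%

62.50%


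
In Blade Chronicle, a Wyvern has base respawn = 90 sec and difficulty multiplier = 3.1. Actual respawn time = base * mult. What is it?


Respawn time = base * multiplier
= 90 * 3.1
= 279.0 seconds

279.0 seconds


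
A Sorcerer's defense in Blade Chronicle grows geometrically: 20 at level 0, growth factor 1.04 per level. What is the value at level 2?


value = base * growth^level
= 20 * 1.04^2
= 20 * 1.0816
= 21.63

21.63 defense


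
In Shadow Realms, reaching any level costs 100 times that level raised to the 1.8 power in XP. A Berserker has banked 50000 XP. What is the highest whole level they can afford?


XP = 100 * level^1.8, so level = (XP / 100)^(1/1.8)
= (50000 / 100)^(1/1.8)
= 500.0^0.5556
= 31.5811
Floor: level = 31

level 31


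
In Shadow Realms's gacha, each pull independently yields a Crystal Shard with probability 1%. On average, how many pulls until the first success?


Expected pulls for a geometric distribution = 1/p = 100 / rate%
= 100 / 1
= 100.0

100.0 pulls


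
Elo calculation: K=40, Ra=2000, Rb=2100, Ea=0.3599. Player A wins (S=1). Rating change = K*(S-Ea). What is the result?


Elo update: delta = K * (S - Ea), where S = 1 (wins)
S - Ea = 1 - 0.3599 = 0.6401
Rating change = 40 * 0.6401
= 25.60

25.60 rating points


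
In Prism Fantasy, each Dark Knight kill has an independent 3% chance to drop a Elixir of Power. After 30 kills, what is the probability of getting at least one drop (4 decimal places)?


P(at least one) = 1 - P(none) = 1 - (1-p)^n
p = 3/100 = 0.03
1 - p = 0.97
(1 - p)^30 = 0.97^30 = 0.401007
P(at least one) = 1 - 0.401007 = 0.5990

0.5990


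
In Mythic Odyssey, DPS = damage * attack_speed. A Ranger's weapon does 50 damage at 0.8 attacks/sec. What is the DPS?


DPS = damage * attack_speed
= 50 * 0.8
= 40.0

40.0 DPS


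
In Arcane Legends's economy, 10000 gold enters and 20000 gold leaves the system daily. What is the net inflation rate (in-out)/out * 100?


Net gold = 10000 - 20000 = -10000
Inflation rate = net / sunk * 100 = -10000 / 20000 * 100
= -0.5 * 100
= -50.00%

-50.00%


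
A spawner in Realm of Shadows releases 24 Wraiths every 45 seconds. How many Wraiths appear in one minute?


Spawns per minute = count * (60 / interval)
= 24 * (60 / 45)
= 24 * 1.3333
= 32.0

32.0 per minute


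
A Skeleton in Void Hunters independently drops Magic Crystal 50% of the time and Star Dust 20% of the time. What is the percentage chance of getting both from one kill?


For independent events, P(both) = P(A) * P(B)
= 50% * 20%
= 1000 / 100 %
= 10.0%

10.0%


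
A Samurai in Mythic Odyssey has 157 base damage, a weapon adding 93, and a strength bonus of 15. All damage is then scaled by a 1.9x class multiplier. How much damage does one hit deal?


Sum base + weapon + str = 157 + 93 + 15 = 265
Multiply by 1.9:
265 * 1.9 = 503.5

503.5 damage


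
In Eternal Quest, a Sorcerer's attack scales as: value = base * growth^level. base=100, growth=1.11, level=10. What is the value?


value = base * growth^level
= 100 * 1.11^10
= 100 * 2.839421
= 283.94

283.94 attack


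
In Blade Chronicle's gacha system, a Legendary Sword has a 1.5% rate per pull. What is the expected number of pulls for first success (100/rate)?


Expected pulls for a geometric distribution = 1/p = 100 / rate%
= 100 / 1.5
= 66.67

66.67 pulls


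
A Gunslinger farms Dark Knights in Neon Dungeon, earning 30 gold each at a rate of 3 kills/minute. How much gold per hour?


Gold per minute = 30 * 3 = 90
Gold per hour = 90 * 60 = 5400

5400 gold/hour


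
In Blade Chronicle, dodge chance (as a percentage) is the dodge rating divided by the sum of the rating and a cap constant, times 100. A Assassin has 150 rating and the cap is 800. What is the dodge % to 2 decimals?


dodge% = 150 / (150 + 800) * 100
= 150 / 950 * 100
= 0.157895 * 100
= 15.79%

15.79%


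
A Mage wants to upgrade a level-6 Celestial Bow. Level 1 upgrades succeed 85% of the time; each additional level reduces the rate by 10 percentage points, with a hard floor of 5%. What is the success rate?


raw_rate = 85 - 10 * (6 - 1)
= 85 - 10 * 5
= 85 - 50
= 35
Apply floor: max(35, 5) = 35%

35%


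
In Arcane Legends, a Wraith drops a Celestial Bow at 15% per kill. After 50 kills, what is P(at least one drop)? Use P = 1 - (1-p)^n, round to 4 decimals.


P(at least one) = 1 - P(none) = 1 - (1-p)^n
p = 15/100 = 0.15
1 - p = 0.85
(1 - p)^50 = 0.85^50 = 0.000296
P(at least one) = 1 - 0.000296 = 0.9997

0.9997


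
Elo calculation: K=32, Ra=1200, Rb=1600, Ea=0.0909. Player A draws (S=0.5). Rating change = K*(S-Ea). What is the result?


Elo update: delta = K * (S - Ea), where S = 0.5 (draws)
S - Ea = 0.5 - 0.0909 = 0.4091
Rating change = 32 * 0.4091
= 13.09

13.09 rating points


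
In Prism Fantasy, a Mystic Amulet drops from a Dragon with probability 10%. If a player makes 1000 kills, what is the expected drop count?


Expected drops = kills * (drop_rate / 100)
= 1000 * (10 / 100)
= 1000 * 0.1
= 100.0

100.0 drops


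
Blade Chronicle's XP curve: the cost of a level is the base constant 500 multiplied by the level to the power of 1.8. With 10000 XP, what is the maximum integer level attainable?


XP = 500 * level^1.8, so level = (XP / 500)^(1/1.8)
= (10000 / 500)^(1/1.8)
= 20.0^0.5556
= 5.282
Floor: level = 5

level 5


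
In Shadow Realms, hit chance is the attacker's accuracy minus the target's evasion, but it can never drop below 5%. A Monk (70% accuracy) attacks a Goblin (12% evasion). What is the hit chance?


accuracy - evasion = 70 - 12 = 58
Apply floor: max(58, 5) = 58
Hit chance = 58%

58%


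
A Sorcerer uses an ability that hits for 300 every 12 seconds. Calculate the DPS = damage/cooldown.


DPS = damage / cooldown
= 300 / 12
= 25.00

25.00 DPS


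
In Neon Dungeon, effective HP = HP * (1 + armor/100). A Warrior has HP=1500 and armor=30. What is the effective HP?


EHP = 1500 * (1 + 30/100)
= 1500 * (1 + 0.3)
= 1500 * 1.3
= 1950.0

1950.0 EHP


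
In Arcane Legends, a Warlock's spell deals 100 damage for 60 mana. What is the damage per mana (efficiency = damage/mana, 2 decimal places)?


Efficiency = damage / mana
= 100 / 60
= 1.67

1.67 dmg/mana


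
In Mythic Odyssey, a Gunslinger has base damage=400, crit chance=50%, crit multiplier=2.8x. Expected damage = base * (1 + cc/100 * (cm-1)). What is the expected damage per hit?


E[dmg] = base * (1 + crit_chance * (crit_mult - 1))
cc as decimal = 50/100 = 0.5
cm - 1 = 2.8 - 1 = 1.8
Bonus factor = 0.5 * 1.8 = 0.9
Total multiplier = 1 + 0.9 = 1.9
Expected damage = 400 * 1.9 = 760.00

760.00 damage


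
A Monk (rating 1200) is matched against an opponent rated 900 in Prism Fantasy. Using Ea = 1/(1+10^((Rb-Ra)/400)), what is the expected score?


Elo expected score: Ea = 1/(1 + 10^((Rb-Ra)/400))
Rb - Ra = 900 - 1200 = -300
(Rb-Ra)/400 = -300/400 = -0.75
10^-0.75 = 0.177828
Ea = 1/(1 + 0.177828) = 1/1.177828 = 0.8490

0.8490


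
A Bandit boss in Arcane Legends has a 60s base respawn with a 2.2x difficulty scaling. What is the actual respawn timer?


Respawn time = base * multiplier
= 60 * 2.2
= 132.0 seconds

132.0 seconds


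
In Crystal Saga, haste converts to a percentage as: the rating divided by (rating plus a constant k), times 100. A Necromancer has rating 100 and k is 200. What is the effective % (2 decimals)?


effective% = rating / (rating + k) * 100
= 100 / (100 + 200) * 100
= 100 / 300 * 100
= 0.333333 * 100
= 33.33%

33.33%


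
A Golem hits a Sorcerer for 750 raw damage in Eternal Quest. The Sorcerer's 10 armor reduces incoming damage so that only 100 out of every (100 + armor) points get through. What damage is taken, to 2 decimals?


actual = 750 * 100 / (100 + 10)
= 750 * 100 / 110
= 75000 / 110
= 681.82

681.82 damage


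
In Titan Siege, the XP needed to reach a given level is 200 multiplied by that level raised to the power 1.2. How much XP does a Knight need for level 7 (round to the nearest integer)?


XP = 200 * level^1.2
Substitute level = 7:
XP = 200 * 7^1.2
= 200 * 10.3304
= 2066

2066 XP


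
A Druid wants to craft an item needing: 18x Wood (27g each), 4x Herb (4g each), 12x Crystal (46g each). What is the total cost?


Cost breakdown:
  Wood: 18 * 27 = 486
  Herb: 4 * 4 = 16
  Crystal: 12 * 46 = 552
Total = 486 + 16 + 552 = 1054

1054 gold


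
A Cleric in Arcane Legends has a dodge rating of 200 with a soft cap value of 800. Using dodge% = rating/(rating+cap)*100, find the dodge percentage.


dodge% = 200 / (200 + 800) * 100
= 200 / 1000 * 100
= 0.2 * 100
= 20.00%

20.00%


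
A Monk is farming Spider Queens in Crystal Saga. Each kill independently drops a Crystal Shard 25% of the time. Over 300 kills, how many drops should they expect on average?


Expected drops = kills * (drop_rate / 100)
= 300 * (25 / 100)
= 300 * 0.25
= 75.0

75.0 drops


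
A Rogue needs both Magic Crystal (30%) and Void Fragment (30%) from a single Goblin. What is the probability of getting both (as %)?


For independent events, P(both) = P(A) * P(B)
= 30% * 30%
= 900 / 100 %
= 9.0%

9.0%


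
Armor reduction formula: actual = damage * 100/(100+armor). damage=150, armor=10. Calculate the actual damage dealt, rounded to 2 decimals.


actual = 150 * 100 / (100 + 10)
= 150 * 100 / 110
= 15000 / 110
= 136.36

136.36 damage


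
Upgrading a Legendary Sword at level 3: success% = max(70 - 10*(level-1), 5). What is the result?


raw_rate = 70 - 10 * (3 - 1)
= 70 - 10 * 2
= 70 - 20
= 50
Apply floor: max(50, 5) = 50%

50%


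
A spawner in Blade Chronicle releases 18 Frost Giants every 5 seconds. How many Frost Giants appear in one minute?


Spawns per minute = count * (60 / interval)
= 18 * (60 / 5)
= 18 * 12.0
= 216.0

216.0 per minute


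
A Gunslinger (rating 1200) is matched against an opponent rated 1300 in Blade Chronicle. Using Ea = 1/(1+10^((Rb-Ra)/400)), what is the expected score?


Elo expected score: Ea = 1/(1 + 10^((Rb-Ra)/400))
Rb - Ra = 1300 - 1200 = 100
(Rb-Ra)/400 = 100/400 = 0.25
10^0.25 = 1.778279
Ea = 1/(1 + 1.778279) = 1/2.778279 = 0.3599

0.3599


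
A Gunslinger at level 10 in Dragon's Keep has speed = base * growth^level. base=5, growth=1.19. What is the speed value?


value = base * growth^level
= 5 * 1.19^10
= 5 * 5.694684
= 28.47

28.47 speed


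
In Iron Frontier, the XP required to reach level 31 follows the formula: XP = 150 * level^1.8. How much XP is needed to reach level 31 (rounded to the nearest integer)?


XP = 150 * level^1.8
Substitute level = 31:
XP = 150 * 31^1.8
= 150 * 483.5608
= 72534

72534 XP


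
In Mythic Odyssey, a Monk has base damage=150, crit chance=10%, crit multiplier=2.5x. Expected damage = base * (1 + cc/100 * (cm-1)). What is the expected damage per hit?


E[dmg] = base * (1 + crit_chance * (crit_mult - 1))
cc as decimal = 10/100 = 0.1
cm - 1 = 2.5 - 1 = 1.5
Bonus factor = 0.1 * 1.5 = 0.15
Total multiplier = 1 + 0.15 = 1.15
Expected damage = 150 * 1.15 = 172.50

172.50 damage


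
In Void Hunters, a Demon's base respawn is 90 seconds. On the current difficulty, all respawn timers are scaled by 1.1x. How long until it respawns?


Respawn time = base * multiplier
= 90 * 1.1
= 99.0 seconds

99.0 seconds


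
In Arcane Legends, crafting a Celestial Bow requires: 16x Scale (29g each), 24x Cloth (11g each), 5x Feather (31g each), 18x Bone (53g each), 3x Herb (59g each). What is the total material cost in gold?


Cost breakdown:
  Scale: 16 * 29 = 464
  Cloth: 24 * 11 = 264
  Feather: 5 * 31 = 155
  Bone: 18 * 53 = 954
  Herb: 3 * 59 = 177
Total = 464 + 264 + 155 + 954 + 177 = 2014

2014 gold


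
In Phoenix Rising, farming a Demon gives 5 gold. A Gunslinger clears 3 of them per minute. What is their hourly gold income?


Gold per minute = 5 * 3 = 15
Gold per hour = 15 * 60 = 900

900 gold/hour


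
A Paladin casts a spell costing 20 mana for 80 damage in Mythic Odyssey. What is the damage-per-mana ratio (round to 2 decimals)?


Efficiency = damage / mana
= 80 / 20
= 4.00

4.00 dmg/mana


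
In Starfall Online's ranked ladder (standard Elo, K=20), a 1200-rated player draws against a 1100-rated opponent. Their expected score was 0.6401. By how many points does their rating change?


Elo update: delta = K * (S - Ea), where S = 0.5 (draws)
S - Ea = 0.5 - 0.6401 = -0.1401
Rating change = 20 * -0.1401
= -2.80

-2.80 rating points


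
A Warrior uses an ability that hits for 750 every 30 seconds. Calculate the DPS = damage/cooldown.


DPS = damage / cooldown
= 750 / 30
= 25.00

25.00 DPS


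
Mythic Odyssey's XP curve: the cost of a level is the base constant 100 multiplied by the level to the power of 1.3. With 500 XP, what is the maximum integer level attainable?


XP = 100 * level^1.3, so level = (XP / 100)^(1/1.3)
= (500 / 100)^(1/1.3)
= 5.0^0.7692
= 3.4488
Floor: level = 3

level 3


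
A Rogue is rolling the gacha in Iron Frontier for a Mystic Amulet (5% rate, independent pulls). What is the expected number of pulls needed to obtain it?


Expected pulls for a geometric distribution = 1/p = 100 / rate%
= 100 / 5
= 20.0

20.0 pulls


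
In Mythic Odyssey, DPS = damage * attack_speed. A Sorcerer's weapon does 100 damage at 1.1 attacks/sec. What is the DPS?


DPS = damage * attack_speed
= 100 * 1.1
= 110.0

110.0 DPS


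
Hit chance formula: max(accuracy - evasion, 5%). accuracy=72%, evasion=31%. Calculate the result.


accuracy - evasion = 72 - 31 = 41
Apply floor: max(41, 5) = 41
Hit chance = 41%

41%


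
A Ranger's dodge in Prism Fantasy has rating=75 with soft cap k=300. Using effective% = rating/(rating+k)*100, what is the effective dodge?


effective% = rating / (rating + k) * 100
= 75 / (75 + 300) * 100
= 75 / 375 * 100
= 0.2 * 100
= 20.00%

20.00%


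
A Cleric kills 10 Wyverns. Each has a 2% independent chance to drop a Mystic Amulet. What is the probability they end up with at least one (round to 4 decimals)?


P(at least one) = 1 - P(none) = 1 - (1-p)^n
p = 2/100 = 0.02
1 - p = 0.98
(1 - p)^10 = 0.98^10 = 0.817073
P(at least one) = 1 - 0.817073 = 0.1829

0.1829


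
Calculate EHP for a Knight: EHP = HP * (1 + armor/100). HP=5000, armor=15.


EHP = 5000 * (1 + 15/100)
= 5000 * (1 + 0.15)
= 5000 * 1.15
= 5750.0

5750.0 EHP


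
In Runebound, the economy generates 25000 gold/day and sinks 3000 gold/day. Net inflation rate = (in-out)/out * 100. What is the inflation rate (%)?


Net gold = 25000 - 3000 = 22000
Inflation rate = net / sunk * 100 = 22000 / 3000 * 100
= 7.333333 * 100
= 733.33%

733.33%


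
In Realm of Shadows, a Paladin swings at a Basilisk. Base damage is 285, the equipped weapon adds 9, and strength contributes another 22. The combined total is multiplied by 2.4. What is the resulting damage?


Sum base + weapon + str = 285 + 9 + 22 = 316
Multiply by 2.4:
316 * 2.4 = 758.4

758.4 damage


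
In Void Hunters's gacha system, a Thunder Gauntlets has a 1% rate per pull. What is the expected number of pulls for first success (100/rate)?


Expected pulls for a geometric distribution = 1/p = 100 / rate%
= 100 / 1
= 100.0

100.0 pulls


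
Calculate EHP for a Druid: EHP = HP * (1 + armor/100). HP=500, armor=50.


EHP = 500 * (1 + 50/100)
= 500 * (1 + 0.5)
= 500 * 1.5
= 750.0

750.0 EHP


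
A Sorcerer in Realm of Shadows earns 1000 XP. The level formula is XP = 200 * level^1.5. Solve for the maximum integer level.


XP = 200 * level^1.5, so level = (XP / 200)^(1/1.5)
= (1000 / 200)^(1/1.5)
= 5.0^0.6667
= 2.924
Floor: level = 2

level 2


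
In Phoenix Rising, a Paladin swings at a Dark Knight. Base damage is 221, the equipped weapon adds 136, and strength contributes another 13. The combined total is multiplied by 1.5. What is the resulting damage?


Sum base + weapon + str = 221 + 136 + 13 = 370
Multiply by 1.5:
370 * 1.5 = 555.0

555.0 damage


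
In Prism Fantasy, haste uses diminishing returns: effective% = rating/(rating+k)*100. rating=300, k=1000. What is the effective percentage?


effective% = rating / (rating + k) * 100
= 300 / (300 + 1000) * 100
= 300 / 1300 * 100
= 0.230769 * 100
= 23.08%

23.08%


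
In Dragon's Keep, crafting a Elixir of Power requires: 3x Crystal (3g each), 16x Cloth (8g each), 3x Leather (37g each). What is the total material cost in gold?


Cost breakdown:
  Crystal: 3 * 3 = 9
  Cloth: 16 * 8 = 128
  Leather: 3 * 37 = 111
Total = 9 + 128 + 111 = 248

248 gold


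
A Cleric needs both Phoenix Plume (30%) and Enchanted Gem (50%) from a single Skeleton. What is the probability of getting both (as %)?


For independent events, P(both) = P(A) * P(B)
= 30% * 50%
= 1500 / 100 %
= 15.0%

15.0%
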